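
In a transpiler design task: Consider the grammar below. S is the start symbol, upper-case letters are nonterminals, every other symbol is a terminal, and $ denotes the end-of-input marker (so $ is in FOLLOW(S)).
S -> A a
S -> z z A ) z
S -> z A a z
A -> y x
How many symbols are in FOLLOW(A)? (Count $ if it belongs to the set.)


S is the start symbol and does not occur in any rule body, so FOLLOW(S) = {$}.
Examining every occurrence of A in a rule body:
  S -> A a : A is followed by terminal 'a' -> add 'a'
  S -> z z A ) z : A is followed by terminal ')' -> add ')'
  S -> z A a z : A is followed by terminal 'a' -> add 'a' (already in the set)
  A -> y x : A does not occur in the body -> contributes nothing
FOLLOW(A) = {), a}
Count: 2

2


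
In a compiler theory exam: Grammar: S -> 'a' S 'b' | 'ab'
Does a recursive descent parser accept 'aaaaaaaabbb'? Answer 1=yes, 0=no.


Grammar accepts strings of the form a^n b^n (n >= 1)
Word: 'aaaaaaaabbb'
Counting: 8 a's and 3 b's
Check: 8 == 3? No
Mismatch: a-count != b-count
Rejected

0


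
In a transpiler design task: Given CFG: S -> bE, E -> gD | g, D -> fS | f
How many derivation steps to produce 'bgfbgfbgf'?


Grammar: S -> bE, E -> gD | g, D -> fS | f
Deriving 'bgfbgfbgf':
Step 1: S -> bE => bE
Step 2: E -> gD => bgD
Step 3: D -> fS => bgfS
Step 4: S -> bE => bgfbE
Step 5: E -> gD => bgfbgD
Step 6: D -> fS => bgfbgfS
Step 7: S -> bE => bgfbgfbE
Step 8: E -> gD => bgfbgfbgD
Step 9: D -> f => bgfbgfbgf
Total derivation steps: 9

9


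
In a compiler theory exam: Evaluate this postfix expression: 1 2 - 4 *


Processing tokens left to right:
Push 1, Push 2
Pop 1 and 2, compute 1 - 2 = -1, push -1
Push 4
Pop -1 and 4, compute -1 * 4 = -4, push -4
Stack result: -4

-4


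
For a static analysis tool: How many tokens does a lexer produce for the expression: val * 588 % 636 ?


Scanning 'val * 588 % 636'
Token 1: 'val' -> identifier
Token 2: '*' -> operator
Token 3: '588' -> integer_literal
Token 4: '%' -> operator
Token 5: '636' -> integer_literal
Total tokens: 5

5


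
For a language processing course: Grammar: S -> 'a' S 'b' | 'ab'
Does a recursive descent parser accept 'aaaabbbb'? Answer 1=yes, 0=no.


Grammar accepts strings of the form a^n b^n (n >= 1)
Word: 'aaaabbbb'
Counting: 4 a's and 4 b's
Check: 4 == 4? Yes
Derivation (S -> aSb applied 3 time(s), then S -> ab): S => aSb => aaSbb => aaaSbbb => aaaabbbb
Accepted

1


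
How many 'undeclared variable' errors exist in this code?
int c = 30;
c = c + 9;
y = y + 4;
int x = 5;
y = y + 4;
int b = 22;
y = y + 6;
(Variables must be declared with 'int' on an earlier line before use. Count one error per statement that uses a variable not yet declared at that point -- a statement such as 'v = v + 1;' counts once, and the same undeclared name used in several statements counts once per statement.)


Scanning code line by line:
  Line 1: declare 'c' -> declared = ['c']
  Line 2: use 'c' -> OK (declared)
  Line 3: use 'y' -> ERROR (undeclared)
  Line 4: declare 'x' -> declared = ['c', 'x']
  Line 5: use 'y' -> ERROR (undeclared)
  Line 6: declare 'b' -> declared = ['b', 'c', 'x']
  Line 7: use 'y' -> ERROR (undeclared)
Total undeclared variable errors: 3

3


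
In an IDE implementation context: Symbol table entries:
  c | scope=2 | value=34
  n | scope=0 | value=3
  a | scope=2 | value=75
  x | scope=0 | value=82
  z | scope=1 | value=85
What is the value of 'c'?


Searching symbol table for 'c':
  c | scope=2 | value=34 <- MATCH
  n | scope=0 | value=3
  a | scope=2 | value=75
  x | scope=0 | value=82
  z | scope=1 | value=85
Found 'c' at scope 2 with value 34

34


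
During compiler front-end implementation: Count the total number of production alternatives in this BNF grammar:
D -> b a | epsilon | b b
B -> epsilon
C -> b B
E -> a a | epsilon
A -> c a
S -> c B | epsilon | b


Counting alternatives per rule:
  D: 3 alternative(s)
  B: 1 alternative(s)
  C: 1 alternative(s)
  E: 2 alternative(s)
  A: 1 alternative(s)
  S: 3 alternative(s)
Sum: 3 + 1 + 1 + 2 + 1 + 3 = 11

11


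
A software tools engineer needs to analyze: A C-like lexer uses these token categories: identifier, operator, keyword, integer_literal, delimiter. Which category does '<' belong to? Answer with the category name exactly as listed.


Token: '<'
Checking categories:
  identifier: no
  integer_literal: no
  operator: YES
  keyword: no
  delimiter: no
Category: operator

operator


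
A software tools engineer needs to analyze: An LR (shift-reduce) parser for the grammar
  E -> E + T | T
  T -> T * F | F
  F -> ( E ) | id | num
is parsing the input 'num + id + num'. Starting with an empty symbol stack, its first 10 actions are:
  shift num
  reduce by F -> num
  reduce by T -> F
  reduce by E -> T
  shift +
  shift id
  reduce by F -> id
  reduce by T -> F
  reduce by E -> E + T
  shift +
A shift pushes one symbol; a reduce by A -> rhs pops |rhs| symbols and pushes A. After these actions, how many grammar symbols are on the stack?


Tracking the symbol stack through each action:
  Action 1: shift 'num' : push -> stack = [num] (size 1)
  Action 2: reduce by F -> num : pop 1, push F -> stack = [F] (size 1)
  Action 3: reduce by T -> F : pop 1, push T -> stack = [T] (size 1)
  Action 4: reduce by E -> T : pop 1, push E -> stack = [E] (size 1)
  Action 5: shift '+' : push -> stack = [E, +] (size 2)
  Action 6: shift 'id' : push -> stack = [E, +, id] (size 3)
  Action 7: reduce by F -> id : pop 1, push F -> stack = [E, +, F] (size 3)
  Action 8: reduce by T -> F : pop 1, push T -> stack = [E, +, T] (size 3)
  Action 9: reduce by E -> E + T : pop 3, push E -> stack = [E] (size 1)
  Action 10: shift '+' : push -> stack = [E, +] (size 2)
Final stack size: 2

2


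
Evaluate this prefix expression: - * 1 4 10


Parsing prefix expression: - * 1 4 10
Step 1: Innermost operation '* 1 4'
  1 * 4 = 4
Step 2: Outer operation '- [4] 10'
  4 - 10 = -6

-6


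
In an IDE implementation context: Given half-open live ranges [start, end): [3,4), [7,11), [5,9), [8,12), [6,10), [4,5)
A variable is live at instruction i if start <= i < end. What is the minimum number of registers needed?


Live ranges:
  Var0: [3, 4)
  Var1: [7, 11)
  Var2: [5, 9)
  Var3: [8, 12)
  Var4: [6, 10)
  Var5: [4, 5)
Sweep-line events (position, delta, active):
  pos=3 start -> active=1
  pos=4 end -> active=0
  pos=4 start -> active=1
  pos=5 end -> active=0
  pos=5 start -> active=1
  pos=6 start -> active=2
  pos=7 start -> active=3
  pos=8 start -> active=4
  pos=9 end -> active=3
  pos=10 end -> active=2
  pos=11 end -> active=1
  pos=12 end -> active=0
Maximum simultaneous active: 4
Minimum registers needed: 4

4


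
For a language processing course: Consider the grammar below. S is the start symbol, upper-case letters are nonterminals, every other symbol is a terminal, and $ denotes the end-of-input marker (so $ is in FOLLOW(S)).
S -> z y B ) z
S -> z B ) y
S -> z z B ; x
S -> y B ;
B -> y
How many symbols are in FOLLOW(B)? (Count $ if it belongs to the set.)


S is the start symbol and does not occur in any rule body, so FOLLOW(S) = {$}.
Examining every occurrence of B in a rule body:
  S -> z y B ) z : B is followed by terminal ')' -> add ')'
  S -> z B ) y : B is followed by terminal ')' -> add ')' (already in the set)
  S -> z z B ; x : B is followed by terminal ';' -> add ';'
  S -> y B ; : B is followed by terminal ';' -> add ';' (already in the set)
  B -> y : B does not occur in the body -> contributes nothing
FOLLOW(B) = {), ;}
Count: 2

2


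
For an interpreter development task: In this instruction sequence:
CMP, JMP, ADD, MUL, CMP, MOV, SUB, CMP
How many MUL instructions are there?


Scanning instruction sequence for MUL:
  Position 1: CMP
  Position 2: JMP
  Position 3: ADD
  Position 4: MUL <- MATCH
  Position 5: CMP
  Position 6: MOV
  Position 7: SUB
  Position 8: CMP
Matches at positions: [4]
Total MUL count: 1

1


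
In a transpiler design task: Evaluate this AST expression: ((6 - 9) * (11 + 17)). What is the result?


Expression: ((6 - 9) * (11 + 17))
Evaluating step by step:
  6 - 9 = -3
  11 + 17 = 28
  -3 * 28 = -84
Result: -84

-84


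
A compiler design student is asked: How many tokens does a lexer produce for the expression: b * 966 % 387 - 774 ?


Scanning 'b * 966 % 387 - 774'
Token 1: 'b' -> identifier
Token 2: '*' -> operator
Token 3: '966' -> integer_literal
Token 4: '%' -> operator
Token 5: '387' -> integer_literal
Token 6: '-' -> operator
Token 7: '774' -> integer_literal
Total tokens: 7

7


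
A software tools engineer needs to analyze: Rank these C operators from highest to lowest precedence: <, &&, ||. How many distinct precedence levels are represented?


Looking up precedence for each operator:
  < -> precedence 4
  && -> precedence 2
  || -> precedence 1
Sorted highest to lowest: <, &&, ||
Distinct precedence values: [4, 2, 1]
Number of distinct levels: 3

3


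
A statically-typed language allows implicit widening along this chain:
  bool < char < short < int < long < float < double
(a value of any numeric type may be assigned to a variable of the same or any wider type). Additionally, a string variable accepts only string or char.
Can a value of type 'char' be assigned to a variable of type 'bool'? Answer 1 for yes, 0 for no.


Target variable type: bool
Source value type: char
Numeric ranks: char=1, bool=0
Widening allowed iff rank(source) <= rank(target): 1 <= 0? No
Result: 0

0


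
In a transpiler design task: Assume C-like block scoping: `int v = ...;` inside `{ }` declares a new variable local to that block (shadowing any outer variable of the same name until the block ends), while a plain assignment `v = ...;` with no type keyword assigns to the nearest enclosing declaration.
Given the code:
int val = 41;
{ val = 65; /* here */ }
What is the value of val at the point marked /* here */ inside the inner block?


Analyzing scoping rules:
Outer scope: declares val = 41
Inner block: 'val = 65;' has no type keyword, so it is an assignment to the outer val (no shadowing)
Inside the block, after the assignment -> 65
Result: 65

65


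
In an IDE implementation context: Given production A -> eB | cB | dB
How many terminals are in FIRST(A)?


Production: A -> eB | cB | dB
Examining each alternative for leading terminals:
  A -> eB : first terminal = 'e'
  A -> cB : first terminal = 'c'
  A -> dB : first terminal = 'd'
FIRST(A) = {c, d, e}
Count: 3

3


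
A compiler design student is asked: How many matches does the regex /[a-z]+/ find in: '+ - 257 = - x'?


Pattern: /[a-z]+/ (identifiers)
Input: '+ - 257 = - x'
Scanning for matches:
  Match 1: 'x'
Total matches: 1

1


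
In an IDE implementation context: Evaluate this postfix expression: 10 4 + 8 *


Processing tokens left to right:
Push 10, Push 4
Pop 10 and 4, compute 10 + 4 = 14, push 14
Push 8
Pop 14 and 8, compute 14 * 8 = 112, push 112
Stack result: 112

112


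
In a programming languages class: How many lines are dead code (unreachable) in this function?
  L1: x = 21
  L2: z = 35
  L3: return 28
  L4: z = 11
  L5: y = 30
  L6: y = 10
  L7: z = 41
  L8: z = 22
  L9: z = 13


Analyzing control flow:
  L1: reachable (before return)
  L2: reachable (before return)
  L3: reachable (return statement)
  L4: DEAD (after return at L3)
  L5: DEAD (after return at L3)
  L6: DEAD (after return at L3)
  L7: DEAD (after return at L3)
  L8: DEAD (after return at L3)
  L9: DEAD (after return at L3)
Return at L3, total lines = 9
Dead lines: L4 through L9
Count: 6

6


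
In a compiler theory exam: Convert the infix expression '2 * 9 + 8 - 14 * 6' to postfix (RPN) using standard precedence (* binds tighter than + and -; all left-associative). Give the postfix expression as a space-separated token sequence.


Applying the shunting-yard algorithm:
  Operand 2 -> output
  Push '*' onto operator stack -> op-stack: [*]
  Operand 9 -> output
  See '+' (prec 1); top '*' (prec 2) >= it -> pop '*' to output
  Push '+' onto operator stack -> op-stack: [+]
  Operand 8 -> output
  See '-' (prec 1); top '+' (prec 1) >= it -> pop '+' to output
  Push '-' onto operator stack -> op-stack: [-]
  Operand 14 -> output
  Push '*' onto operator stack -> op-stack: [-, *]
  Operand 6 -> output
  End of input: pop '*' to output
  End of input: pop '-' to output
Postfix result: 2 9 * 8 + 14 6 * -

2 9 * 8 + 14 6 * -


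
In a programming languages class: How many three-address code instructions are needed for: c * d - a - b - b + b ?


Expression: c * d - a - b - b + b
Generating three-address code (respecting * over +/- precedence):
  Instruction 1: t1 = c * d
  Instruction 2: t2 = t1 - a
  Instruction 3: t3 = t2 - b
  Instruction 4: t4 = t3 - b
  Instruction 5: t5 = t4 + b
Total instructions: 5

5


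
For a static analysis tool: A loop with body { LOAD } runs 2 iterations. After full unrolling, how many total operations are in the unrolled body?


Loop body operations: LOAD (1 op per iteration)
Unrolling 2 iterations:
  Iteration 1: LOAD (1 ops)
  Iteration 2: LOAD (1 ops)
Total: 2 iterations * 1 ops/iter = 2 operations

2


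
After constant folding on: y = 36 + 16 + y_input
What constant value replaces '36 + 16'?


Identifying constant sub-expression:
  Original: y = 36 + 16 + y_input
  36 and 16 are both compile-time constants
  Evaluating: 36 + 16 = 52
  After folding: y = 52 + y_input

52


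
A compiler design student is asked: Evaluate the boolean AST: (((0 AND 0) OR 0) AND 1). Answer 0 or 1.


Step 1: Evaluate inner node
  0 AND 0 = 0
Step 2: Evaluate next node
  0 OR 0 = 0
Step 3: Evaluate root node
  0 AND 1 = 0

0


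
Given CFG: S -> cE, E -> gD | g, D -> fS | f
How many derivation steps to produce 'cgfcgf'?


Grammar: S -> cE, E -> gD | g, D -> fS | f
Deriving 'cgfcgf':
Step 1: S -> cE => cE
Step 2: E -> gD => cgD
Step 3: D -> fS => cgfS
Step 4: S -> cE => cgfcE
Step 5: E -> gD => cgfcgD
Step 6: D -> f => cgfcgf
Total derivation steps: 6

6


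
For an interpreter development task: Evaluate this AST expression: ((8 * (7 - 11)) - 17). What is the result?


Expression: ((8 * (7 - 11)) - 17)
Evaluating step by step:
  7 - 11 = -4
  8 * -4 = -32
  -32 - 17 = -49
Result: -49

-49


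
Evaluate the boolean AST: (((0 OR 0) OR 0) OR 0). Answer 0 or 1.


Step 1: Evaluate inner node
  0 OR 0 = 0
Step 2: Evaluate next node
  0 OR 0 = 0
Step 3: Evaluate root node
  0 OR 0 = 0

0


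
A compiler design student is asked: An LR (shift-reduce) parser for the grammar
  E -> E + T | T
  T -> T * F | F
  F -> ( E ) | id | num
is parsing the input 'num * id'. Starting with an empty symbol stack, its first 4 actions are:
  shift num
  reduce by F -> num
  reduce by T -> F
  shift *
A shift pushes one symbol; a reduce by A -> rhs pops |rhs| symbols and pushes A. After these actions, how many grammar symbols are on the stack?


Tracking the symbol stack through each action:
  Action 1: shift 'num' : push -> stack = [num] (size 1)
  Action 2: reduce by F -> num : pop 1, push F -> stack = [F] (size 1)
  Action 3: reduce by T -> F : pop 1, push T -> stack = [T] (size 1)
  Action 4: shift '*' : push -> stack = [T, *] (size 2)
Final stack size: 2

2


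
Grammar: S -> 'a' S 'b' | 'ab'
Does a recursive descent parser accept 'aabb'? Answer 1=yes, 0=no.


Grammar accepts strings of the form a^n b^n (n >= 1)
Word: 'aabb'
Counting: 2 a's and 2 b's
Check: 2 == 2? Yes
Derivation (S -> aSb applied 1 time(s), then S -> ab): S => aSb => aabb
Accepted

1


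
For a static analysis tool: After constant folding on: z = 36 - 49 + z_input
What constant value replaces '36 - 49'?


Identifying constant sub-expression:
  Original: z = 36 - 49 + z_input
  36 and 49 are both compile-time constants
  Evaluating: 36 - 49 = -13
  After folding: z = -13 + z_input

-13


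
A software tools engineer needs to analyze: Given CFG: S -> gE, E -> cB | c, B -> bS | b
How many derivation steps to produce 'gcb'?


Grammar: S -> gE, E -> cB | c, B -> bS | b
Deriving 'gcb':
Step 1: S -> gE => gE
Step 2: E -> cB => gcB
Step 3: B -> b => gcb
Total derivation steps: 3

3


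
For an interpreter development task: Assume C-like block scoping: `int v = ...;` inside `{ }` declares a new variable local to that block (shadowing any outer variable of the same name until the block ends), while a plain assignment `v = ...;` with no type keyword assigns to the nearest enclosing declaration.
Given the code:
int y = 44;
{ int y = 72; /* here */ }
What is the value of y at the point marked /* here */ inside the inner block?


Analyzing scoping rules:
Outer scope: declares y = 44
Inner block: 'int y = 72;' declares a NEW y that shadows the outer one
Inside the block the inner declaration is in scope -> 72
Result: 72

72


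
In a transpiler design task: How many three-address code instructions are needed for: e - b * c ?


Expression: e - b * c
Generating three-address code (respecting * over +/- precedence):
  Instruction 1: t1 = b * c
  Instruction 2: t2 = e - t1
Total instructions: 2

2


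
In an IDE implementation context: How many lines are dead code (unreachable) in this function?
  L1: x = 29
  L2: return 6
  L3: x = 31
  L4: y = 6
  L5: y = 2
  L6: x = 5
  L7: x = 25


Analyzing control flow:
  L1: reachable (before return)
  L2: reachable (return statement)
  L3: DEAD (after return at L2)
  L4: DEAD (after return at L2)
  L5: DEAD (after return at L2)
  L6: DEAD (after return at L2)
  L7: DEAD (after return at L2)
Return at L2, total lines = 7
Dead lines: L3 through L7
Count: 5

5


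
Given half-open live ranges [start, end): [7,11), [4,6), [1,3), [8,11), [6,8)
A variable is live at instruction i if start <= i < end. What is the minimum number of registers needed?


Live ranges:
  Var0: [7, 11)
  Var1: [4, 6)
  Var2: [1, 3)
  Var3: [8, 11)
  Var4: [6, 8)
Sweep-line events (position, delta, active):
  pos=1 start -> active=1
  pos=3 end -> active=0
  pos=4 start -> active=1
  pos=6 end -> active=0
  pos=6 start -> active=1
  pos=7 start -> active=2
  pos=8 end -> active=1
  pos=8 start -> active=2
  pos=11 end -> active=1
  pos=11 end -> active=0
Maximum simultaneous active: 2
Minimum registers needed: 2

2


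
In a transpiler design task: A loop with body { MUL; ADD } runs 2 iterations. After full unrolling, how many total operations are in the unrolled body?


Loop body operations: MUL, ADD (2 ops per iteration)
Unrolling 2 iterations:
  Iteration 1: MUL, ADD (2 ops)
  Iteration 2: MUL, ADD (2 ops)
Total: 2 iterations * 2 ops/iter = 4 operations

4


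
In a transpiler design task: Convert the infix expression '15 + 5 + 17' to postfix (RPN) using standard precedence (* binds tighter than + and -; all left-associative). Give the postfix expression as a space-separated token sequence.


Applying the shunting-yard algorithm:
  Operand 15 -> output
  Push '+' onto operator stack -> op-stack: [+]
  Operand 5 -> output
  See '+' (prec 1); top '+' (prec 1) >= it -> pop '+' to output
  Push '+' onto operator stack -> op-stack: [+]
  Operand 17 -> output
  End of input: pop '+' to output
Postfix result: 15 5 + 17 +

15 5 + 17 +


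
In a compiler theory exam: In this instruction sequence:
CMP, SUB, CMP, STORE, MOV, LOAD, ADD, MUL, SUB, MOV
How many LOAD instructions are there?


Scanning instruction sequence for LOAD:
  Position 1: CMP
  Position 2: SUB
  Position 3: CMP
  Position 4: STORE
  Position 5: MOV
  Position 6: LOAD <- MATCH
  Position 7: ADD
  Position 8: MUL
  Position 9: SUB
  Position 10: MOV
Matches at positions: [6]
Total LOAD count: 1

1


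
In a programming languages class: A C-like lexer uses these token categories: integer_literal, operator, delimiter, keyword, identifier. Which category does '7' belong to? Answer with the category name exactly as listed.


Token: '7'
Checking categories:
  identifier: no
  integer_literal: YES
  operator: no
  keyword: no
  delimiter: no
Category: integer_literal

integer_literal


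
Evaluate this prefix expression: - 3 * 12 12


Parsing prefix expression: - 3 * 12 12
Step 1: Innermost operation '* 12 12'
  12 * 12 = 144
Step 2: Outer operation '- 3 [144]'
  3 - 144 = -141

-141


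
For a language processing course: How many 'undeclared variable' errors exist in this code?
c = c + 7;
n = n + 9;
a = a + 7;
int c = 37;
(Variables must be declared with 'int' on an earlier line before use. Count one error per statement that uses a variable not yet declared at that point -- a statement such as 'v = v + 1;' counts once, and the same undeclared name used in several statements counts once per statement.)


Scanning code line by line:
  Line 1: use 'c' -> ERROR (undeclared)
  Line 2: use 'n' -> ERROR (undeclared)
  Line 3: use 'a' -> ERROR (undeclared)
  Line 4: declare 'c' -> declared = ['c']
Total undeclared variable errors: 3

3


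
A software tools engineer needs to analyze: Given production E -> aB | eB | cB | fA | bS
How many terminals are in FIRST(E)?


Production: E -> aB | eB | cB | fA | bS
Examining each alternative for leading terminals:
  E -> aB : first terminal = 'a'
  E -> eB : first terminal = 'e'
  E -> cB : first terminal = 'c'
  E -> fA : first terminal = 'f'
  E -> bS : first terminal = 'b'
FIRST(E) = {a, b, c, e, f}
Count: 5

5


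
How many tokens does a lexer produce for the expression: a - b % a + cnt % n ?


Scanning 'a - b % a + cnt % n'
Token 1: 'a' -> identifier
Token 2: '-' -> operator
Token 3: 'b' -> identifier
Token 4: '%' -> operator
Token 5: 'a' -> identifier
Token 6: '+' -> operator
Token 7: 'cnt' -> identifier
Token 8: '%' -> operator
Token 9: 'n' -> identifier
Total tokens: 9

9


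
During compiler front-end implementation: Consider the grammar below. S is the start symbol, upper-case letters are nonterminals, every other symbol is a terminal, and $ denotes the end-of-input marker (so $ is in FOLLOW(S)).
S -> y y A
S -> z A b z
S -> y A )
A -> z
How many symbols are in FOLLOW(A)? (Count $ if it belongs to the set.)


S is the start symbol and does not occur in any rule body, so FOLLOW(S) = {$}.
Examining every occurrence of A in a rule body:
  S -> y y A : A is at the right end -> add FOLLOW(S) = {$}
  S -> z A b z : A is followed by terminal 'b' -> add 'b'
  S -> y A ) : A is followed by terminal ')' -> add ')'
  A -> z : A does not occur in the body -> contributes nothing
FOLLOW(A) = {), b, $}
Count: 3

3


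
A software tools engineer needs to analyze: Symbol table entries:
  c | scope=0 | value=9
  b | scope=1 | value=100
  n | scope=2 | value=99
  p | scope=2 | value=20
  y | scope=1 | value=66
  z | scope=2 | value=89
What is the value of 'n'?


Searching symbol table for 'n':
  c | scope=0 | value=9
  b | scope=1 | value=100
  n | scope=2 | value=99 <- MATCH
  p | scope=2 | value=20
  y | scope=1 | value=66
  z | scope=2 | value=89
Found 'n' at scope 2 with value 99

99


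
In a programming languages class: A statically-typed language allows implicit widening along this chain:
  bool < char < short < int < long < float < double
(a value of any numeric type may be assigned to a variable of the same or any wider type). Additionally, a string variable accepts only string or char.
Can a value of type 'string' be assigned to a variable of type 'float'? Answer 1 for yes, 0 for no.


Target variable type: float
Source value type: string
Rule: string cannot widen to any numeric type
Result: 0

0


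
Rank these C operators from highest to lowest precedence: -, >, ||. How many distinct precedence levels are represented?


Looking up precedence for each operator:
  - -> precedence 5
  > -> precedence 4
  || -> precedence 1
Sorted highest to lowest: -, >, ||
Distinct precedence values: [5, 4, 1]
Number of distinct levels: 3

3


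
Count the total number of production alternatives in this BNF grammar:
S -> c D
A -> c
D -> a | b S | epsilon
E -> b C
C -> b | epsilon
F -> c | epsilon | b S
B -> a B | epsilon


Counting alternatives per rule:
  S: 1 alternative(s)
  A: 1 alternative(s)
  D: 3 alternative(s)
  E: 1 alternative(s)
  C: 2 alternative(s)
  F: 3 alternative(s)
  B: 2 alternative(s)
Sum: 1 + 1 + 3 + 1 + 2 + 3 + 2 = 13

13


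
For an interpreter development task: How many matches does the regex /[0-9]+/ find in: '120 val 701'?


Pattern: /[0-9]+/ (int literals)
Input: '120 val 701'
Scanning for matches:
  Match 1: '120'
  Match 2: '701'
Total matches: 2

2


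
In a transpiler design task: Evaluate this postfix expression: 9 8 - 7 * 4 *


Processing tokens left to right:
Push 9, Push 8
Pop 9 and 8, compute 9 - 8 = 1, push 1
Push 7
Pop 1 and 7, compute 1 * 7 = 7, push 7
Push 4
Pop 7 and 4, compute 7 * 4 = 28, push 28
Stack result: 28

28


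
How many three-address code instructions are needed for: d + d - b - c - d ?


Expression: d + d - b - c - d
Generating three-address code (respecting * over +/- precedence):
  Instruction 1: t1 = d + d
  Instruction 2: t2 = t1 - b
  Instruction 3: t3 = t2 - c
  Instruction 4: t4 = t3 - d
Total instructions: 4

4


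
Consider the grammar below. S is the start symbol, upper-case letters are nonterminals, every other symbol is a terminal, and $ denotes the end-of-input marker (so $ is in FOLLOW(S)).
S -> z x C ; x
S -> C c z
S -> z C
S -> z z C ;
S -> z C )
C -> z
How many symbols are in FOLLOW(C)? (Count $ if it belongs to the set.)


S is the start symbol and does not occur in any rule body, so FOLLOW(S) = {$}.
Examining every occurrence of C in a rule body:
  S -> z x C ; x : C is followed by terminal ';' -> add ';'
  S -> C c z : C is followed by terminal 'c' -> add 'c'
  S -> z C : C is at the right end -> add FOLLOW(S) = {$}
  S -> z z C ; : C is followed by terminal ';' -> add ';' (already in the set)
  S -> z C ) : C is followed by terminal ')' -> add ')'
  C -> z : C does not occur in the body -> contributes nothing
FOLLOW(C) = {), ;, c, $}
Count: 4

4


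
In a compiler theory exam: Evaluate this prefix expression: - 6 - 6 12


Parsing prefix expression: - 6 - 6 12
Step 1: Innermost operation '- 6 12'
  6 - 12 = -6
Step 2: Outer operation '- 6 [-6]'
  6 - -6 = 12

12


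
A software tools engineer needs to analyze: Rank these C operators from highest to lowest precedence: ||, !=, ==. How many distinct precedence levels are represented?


Looking up precedence for each operator:
  || -> precedence 1
  != -> precedence 3
  == -> precedence 3
Sorted highest to lowest: !=, ==, ||
Distinct precedence values: [3, 1]
Number of distinct levels: 2

2


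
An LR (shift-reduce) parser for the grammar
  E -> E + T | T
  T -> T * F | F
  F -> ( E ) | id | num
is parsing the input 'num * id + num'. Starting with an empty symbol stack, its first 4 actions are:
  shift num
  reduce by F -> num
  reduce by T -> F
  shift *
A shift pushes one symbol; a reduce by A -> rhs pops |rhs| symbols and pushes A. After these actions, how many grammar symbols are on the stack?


Tracking the symbol stack through each action:
  Action 1: shift 'num' : push -> stack = [num] (size 1)
  Action 2: reduce by F -> num : pop 1, push F -> stack = [F] (size 1)
  Action 3: reduce by T -> F : pop 1, push T -> stack = [T] (size 1)
  Action 4: shift '*' : push -> stack = [T, *] (size 2)
Final stack size: 2

2


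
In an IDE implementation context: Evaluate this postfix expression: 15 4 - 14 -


Processing tokens left to right:
Push 15, Push 4
Pop 15 and 4, compute 15 - 4 = 11, push 11
Push 14
Pop 11 and 14, compute 11 - 14 = -3, push -3
Stack result: -3

-3


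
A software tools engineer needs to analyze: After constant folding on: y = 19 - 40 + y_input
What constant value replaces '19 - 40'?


Identifying constant sub-expression:
  Original: y = 19 - 40 + y_input
  19 and 40 are both compile-time constants
  Evaluating: 19 - 40 = -21
  After folding: y = -21 + y_input

-21


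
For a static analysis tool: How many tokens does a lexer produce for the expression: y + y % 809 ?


Scanning 'y + y % 809'
Token 1: 'y' -> identifier
Token 2: '+' -> operator
Token 3: 'y' -> identifier
Token 4: '%' -> operator
Token 5: '809' -> integer_literal
Total tokens: 5

5


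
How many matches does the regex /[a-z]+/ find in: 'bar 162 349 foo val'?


Pattern: /[a-z]+/ (identifiers)
Input: 'bar 162 349 foo val'
Scanning for matches:
  Match 1: 'bar'
  Match 2: 'foo'
  Match 3: 'val'
Total matches: 3

3


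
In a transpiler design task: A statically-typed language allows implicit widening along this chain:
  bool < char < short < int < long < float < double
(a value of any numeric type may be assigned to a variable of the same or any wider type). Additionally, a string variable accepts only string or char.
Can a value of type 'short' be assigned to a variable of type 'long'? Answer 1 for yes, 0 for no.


Target variable type: long
Source value type: short
Numeric ranks: short=2, long=4
Widening allowed iff rank(source) <= rank(target): 2 <= 4? Yes
Result: 1

1


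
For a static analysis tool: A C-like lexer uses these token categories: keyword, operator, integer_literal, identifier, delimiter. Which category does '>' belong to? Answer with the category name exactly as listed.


Token: '>'
Checking categories:
  identifier: no
  integer_literal: no
  operator: YES
  keyword: no
  delimiter: no
Category: operator

operator


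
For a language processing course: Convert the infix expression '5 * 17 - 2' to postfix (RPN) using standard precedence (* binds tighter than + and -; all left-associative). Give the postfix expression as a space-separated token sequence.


Applying the shunting-yard algorithm:
  Operand 5 -> output
  Push '*' onto operator stack -> op-stack: [*]
  Operand 17 -> output
  See '-' (prec 1); top '*' (prec 2) >= it -> pop '*' to output
  Push '-' onto operator stack -> op-stack: [-]
  Operand 2 -> output
  End of input: pop '-' to output
Postfix result: 5 17 * 2 -

5 17 * 2 -


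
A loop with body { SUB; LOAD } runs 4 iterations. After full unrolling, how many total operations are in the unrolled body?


Loop body operations: SUB, LOAD (2 ops per iteration)
Unrolling 4 iterations:
  Iteration 1: SUB, LOAD (2 ops)
  Iteration 2: SUB, LOAD (2 ops)
  Iteration 3: SUB, LOAD (2 ops)
  Iteration 4: SUB, LOAD (2 ops)
Total: 4 iterations * 2 ops/iter = 8 operations

8


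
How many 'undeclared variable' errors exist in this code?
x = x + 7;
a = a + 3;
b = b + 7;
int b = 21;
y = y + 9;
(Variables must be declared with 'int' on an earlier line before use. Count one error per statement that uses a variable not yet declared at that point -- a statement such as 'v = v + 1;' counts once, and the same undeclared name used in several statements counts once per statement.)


Scanning code line by line:
  Line 1: use 'x' -> ERROR (undeclared)
  Line 2: use 'a' -> ERROR (undeclared)
  Line 3: use 'b' -> ERROR (undeclared)
  Line 4: declare 'b' -> declared = ['b']
  Line 5: use 'y' -> ERROR (undeclared)
Total undeclared variable errors: 4

4


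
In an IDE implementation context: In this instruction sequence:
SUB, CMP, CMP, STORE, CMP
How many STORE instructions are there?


Scanning instruction sequence for STORE:
  Position 1: SUB
  Position 2: CMP
  Position 3: CMP
  Position 4: STORE <- MATCH
  Position 5: CMP
Matches at positions: [4]
Total STORE count: 1

1


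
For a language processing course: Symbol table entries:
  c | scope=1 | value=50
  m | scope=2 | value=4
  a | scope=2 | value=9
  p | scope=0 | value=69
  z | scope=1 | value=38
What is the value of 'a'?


Searching symbol table for 'a':
  c | scope=1 | value=50
  m | scope=2 | value=4
  a | scope=2 | value=9 <- MATCH
  p | scope=0 | value=69
  z | scope=1 | value=38
Found 'a' at scope 2 with value 9

9


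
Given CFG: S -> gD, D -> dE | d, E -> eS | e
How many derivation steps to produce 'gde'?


Grammar: S -> gD, D -> dE | d, E -> eS | e
Deriving 'gde':
Step 1: S -> gD => gD
Step 2: D -> dE => gdE
Step 3: E -> e => gde
Total derivation steps: 3

3


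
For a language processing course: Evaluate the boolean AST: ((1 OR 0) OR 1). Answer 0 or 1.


Step 1: Evaluate inner node
  1 OR 0 = 1
Step 2: Evaluate root node
  1 OR 1 = 1

1


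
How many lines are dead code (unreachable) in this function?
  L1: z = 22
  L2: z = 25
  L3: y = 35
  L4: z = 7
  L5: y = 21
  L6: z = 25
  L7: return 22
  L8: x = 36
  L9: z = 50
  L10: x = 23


Analyzing control flow:
  L1: reachable (before return)
  L2: reachable (before return)
  L3: reachable (before return)
  L4: reachable (before return)
  L5: reachable (before return)
  L6: reachable (before return)
  L7: reachable (return statement)
  L8: DEAD (after return at L7)
  L9: DEAD (after return at L7)
  L10: DEAD (after return at L7)
Return at L7, total lines = 10
Dead lines: L8 through L10
Count: 3

3


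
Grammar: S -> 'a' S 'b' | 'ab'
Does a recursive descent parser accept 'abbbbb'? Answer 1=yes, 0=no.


Grammar accepts strings of the form a^n b^n (n >= 1)
Word: 'abbbbb'
Counting: 1 a's and 5 b's
Check: 1 == 5? No
Mismatch: a-count != b-count
Rejected

0


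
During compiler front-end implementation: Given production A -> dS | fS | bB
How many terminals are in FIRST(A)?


Production: A -> dS | fS | bB
Examining each alternative for leading terminals:
  A -> dS : first terminal = 'd'
  A -> fS : first terminal = 'f'
  A -> bB : first terminal = 'b'
FIRST(A) = {b, d, f}
Count: 3

3


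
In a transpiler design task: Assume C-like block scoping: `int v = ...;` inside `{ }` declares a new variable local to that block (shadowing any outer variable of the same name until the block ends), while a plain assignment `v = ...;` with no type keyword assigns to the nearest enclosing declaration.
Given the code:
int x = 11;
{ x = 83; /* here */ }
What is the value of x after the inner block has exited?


Analyzing scoping rules:
Outer scope: declares x = 11
Inner block: 'x = 83;' has no type keyword, so it is an assignment to the outer x (no shadowing)
The assignment changed the outer variable itself, so the new value persists after the block -> 83
Result: 83

83


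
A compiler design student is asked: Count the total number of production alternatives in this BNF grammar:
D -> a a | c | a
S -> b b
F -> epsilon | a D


Counting alternatives per rule:
  D: 3 alternative(s)
  S: 1 alternative(s)
  F: 2 alternative(s)
Sum: 3 + 1 + 2 = 6

6


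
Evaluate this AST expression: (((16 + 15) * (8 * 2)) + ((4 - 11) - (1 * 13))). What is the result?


Expression: (((16 + 15) * (8 * 2)) + ((4 - 11) - (1 * 13)))
Evaluating step by step:
  16 + 15 = 31
  8 * 2 = 16
  31 * 16 = 496
  4 - 11 = -7
  1 * 13 = 13
  -7 - 13 = -20
  496 + -20 = 476
Result: 476

476


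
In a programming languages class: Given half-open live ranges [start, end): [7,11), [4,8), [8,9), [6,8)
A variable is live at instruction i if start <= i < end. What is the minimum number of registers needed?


Live ranges:
  Var0: [7, 11)
  Var1: [4, 8)
  Var2: [8, 9)
  Var3: [6, 8)
Sweep-line events (position, delta, active):
  pos=4 start -> active=1
  pos=6 start -> active=2
  pos=7 start -> active=3
  pos=8 end -> active=2
  pos=8 end -> active=1
  pos=8 start -> active=2
  pos=9 end -> active=1
  pos=11 end -> active=0
Maximum simultaneous active: 3
Minimum registers needed: 3

3


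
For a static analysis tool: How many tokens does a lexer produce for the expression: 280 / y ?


Scanning '280 / y'
Token 1: '280' -> integer_literal
Token 2: '/' -> operator
Token 3: 'y' -> identifier
Total tokens: 3

3


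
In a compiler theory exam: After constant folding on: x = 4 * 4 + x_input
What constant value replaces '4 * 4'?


Identifying constant sub-expression:
  Original: x = 4 * 4 + x_input
  4 and 4 are both compile-time constants
  Evaluating: 4 * 4 = 16
  After folding: x = 16 + x_input

16


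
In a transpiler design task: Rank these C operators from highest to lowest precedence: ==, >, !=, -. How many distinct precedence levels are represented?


Looking up precedence for each operator:
  == -> precedence 3
  > -> precedence 4
  != -> precedence 3
  - -> precedence 5
Sorted highest to lowest: -, >, ==, !=
Distinct precedence values: [5, 4, 3]
Number of distinct levels: 3

3


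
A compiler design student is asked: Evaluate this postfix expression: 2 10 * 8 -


Processing tokens left to right:
Push 2, Push 10
Pop 2 and 10, compute 2 * 10 = 20, push 20
Push 8
Pop 20 and 8, compute 20 - 8 = 12, push 12
Stack result: 12

12


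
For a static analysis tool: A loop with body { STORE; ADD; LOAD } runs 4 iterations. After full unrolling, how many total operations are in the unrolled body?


Loop body operations: STORE, ADD, LOAD (3 ops per iteration)
Unrolling 4 iterations:
  Iteration 1: STORE, ADD, LOAD (3 ops)
  Iteration 2: STORE, ADD, LOAD (3 ops)
  Iteration 3: STORE, ADD, LOAD (3 ops)
  Iteration 4: STORE, ADD, LOAD (3 ops)
Total: 4 iterations * 3 ops/iter = 12 operations

12


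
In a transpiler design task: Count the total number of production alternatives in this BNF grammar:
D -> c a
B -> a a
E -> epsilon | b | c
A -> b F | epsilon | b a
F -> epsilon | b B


Counting alternatives per rule:
  D: 1 alternative(s)
  B: 1 alternative(s)
  E: 3 alternative(s)
  A: 3 alternative(s)
  F: 2 alternative(s)
Sum: 1 + 1 + 3 + 3 + 2 = 10

10


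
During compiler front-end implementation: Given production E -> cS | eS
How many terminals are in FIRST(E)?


Production: E -> cS | eS
Examining each alternative for leading terminals:
  E -> cS : first terminal = 'c'
  E -> eS : first terminal = 'e'
FIRST(E) = {c, e}
Count: 2

2


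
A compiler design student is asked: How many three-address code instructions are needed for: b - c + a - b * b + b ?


Expression: b - c + a - b * b + b
Generating three-address code (respecting * over +/- precedence):
  Instruction 1: t1 = b * b
  Instruction 2: t2 = b - c
  Instruction 3: t3 = t2 + a
  Instruction 4: t4 = t3 - t1
  Instruction 5: t5 = t4 + b
Total instructions: 5

5


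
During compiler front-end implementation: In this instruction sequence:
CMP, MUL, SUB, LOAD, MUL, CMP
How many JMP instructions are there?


Scanning instruction sequence for JMP:
  Position 1: CMP
  Position 2: MUL
  Position 3: SUB
  Position 4: LOAD
  Position 5: MUL
  Position 6: CMP
Matches at positions: []
Total JMP count: 0

0


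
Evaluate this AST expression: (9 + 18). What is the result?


Expression: (9 + 18)
Evaluating step by step:
  9 + 18 = 27
Result: 27

27


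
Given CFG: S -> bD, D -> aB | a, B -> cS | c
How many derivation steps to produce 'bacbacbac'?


Grammar: S -> bD, D -> aB | a, B -> cS | c
Deriving 'bacbacbac':
Step 1: S -> bD => bD
Step 2: D -> aB => baB
Step 3: B -> cS => bacS
Step 4: S -> bD => bacbD
Step 5: D -> aB => bacbaB
Step 6: B -> cS => bacbacS
Step 7: S -> bD => bacbacbD
Step 8: D -> aB => bacbacbaB
Step 9: B -> c => bacbacbac
Total derivation steps: 9

9


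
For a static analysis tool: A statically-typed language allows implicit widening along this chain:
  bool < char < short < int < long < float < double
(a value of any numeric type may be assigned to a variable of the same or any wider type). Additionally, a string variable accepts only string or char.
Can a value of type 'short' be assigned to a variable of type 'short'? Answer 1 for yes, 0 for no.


Target variable type: short
Source value type: short
Numeric ranks: short=2, short=2
Widening allowed iff rank(source) <= rank(target): 2 <= 2? Yes
Result: 1

1


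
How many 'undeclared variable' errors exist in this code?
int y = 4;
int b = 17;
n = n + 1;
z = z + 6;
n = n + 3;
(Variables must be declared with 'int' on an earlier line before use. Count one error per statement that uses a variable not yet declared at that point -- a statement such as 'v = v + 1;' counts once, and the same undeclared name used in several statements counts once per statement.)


Scanning code line by line:
  Line 1: declare 'y' -> declared = ['y']
  Line 2: declare 'b' -> declared = ['b', 'y']
  Line 3: use 'n' -> ERROR (undeclared)
  Line 4: use 'z' -> ERROR (undeclared)
  Line 5: use 'n' -> ERROR (undeclared)
Total undeclared variable errors: 3

3
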